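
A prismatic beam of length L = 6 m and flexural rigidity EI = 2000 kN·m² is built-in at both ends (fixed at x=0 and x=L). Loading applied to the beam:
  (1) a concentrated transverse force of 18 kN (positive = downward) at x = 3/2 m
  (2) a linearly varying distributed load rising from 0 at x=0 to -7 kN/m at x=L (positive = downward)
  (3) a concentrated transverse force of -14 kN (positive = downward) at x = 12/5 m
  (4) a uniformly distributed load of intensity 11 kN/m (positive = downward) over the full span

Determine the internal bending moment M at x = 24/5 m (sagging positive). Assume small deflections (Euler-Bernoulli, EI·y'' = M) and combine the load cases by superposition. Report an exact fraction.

Load 1 — point force P=18 kN at a=3/2 m (b=L-a=9/2):
  M_1 = Pa²(a+3b)(L-x)/L³ - Pa²b/L²  [x>a] = 18·(3/2)²·((3/2)+3·(9/2))·(6-(24/5))/6³ - 18·(3/2)²·(9/2)/6² = -27/16 kN·m
Load 2 — triangular load w₀=-7 kN/m (0→w₀ over full span):
  M_2 = 3w₀Lx/20 - w₀L²/30 - w₀x³/(6L) = 3·(-7)·6·(24/5)/20 - (-7)·6²/30 - (-7)·(24/5)³/(6·6) = -42/125 kN·m
Load 3 — point force P=-14 kN at a=12/5 m (b=L-a=18/5):
  M_3 = Pa²(a+3b)(L-x)/L³ - Pa²b/L²  [x>a] = (-14)·(12/5)²·((12/5)+3·(18/5))·(6-(24/5))/6³ - (-14)·(12/5)²·(18/5)/6² = 1344/625 kN·m
Load 4 — uniform load w=11 kN/m over full span:
  M_4 = wLx/2 - wL²/12 - wx²/2 = 11·6·(24/5)/2 - 11·6²/12 - 11·(24/5)²/2 = -33/25 kN·m
Superposition: M = Σ M_i = -11931/10000 kN·m ≈ -1.193100 kN·m

M(24/5) = -11931/10000 kN·m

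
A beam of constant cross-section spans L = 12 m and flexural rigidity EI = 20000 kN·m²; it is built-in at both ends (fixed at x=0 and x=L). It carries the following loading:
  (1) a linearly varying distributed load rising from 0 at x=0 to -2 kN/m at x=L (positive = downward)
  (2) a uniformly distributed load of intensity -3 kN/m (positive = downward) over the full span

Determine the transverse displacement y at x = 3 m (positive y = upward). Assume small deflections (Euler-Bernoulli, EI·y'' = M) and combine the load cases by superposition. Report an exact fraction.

Load 1 — triangular load w₀=-2 kN/m (0→w₀ over full span):
  y_1 = -w₀x²(L-x)²(x+2L)/(120LEI) = -(-2)·3²·(12-3)²·(3+2·12)/(120·12·20000) = 2187/1600000 m
Load 2 — uniform load w=-3 kN/m over full span:
  y_2 = -wx²(L-x)²/(24EI) = -(-3)·3²·(12-3)²/(24·20000) = 729/160000 m
Superposition: y = Σ y_i = 9477/1600000 m ≈ 0.005923 m

y(3) = 9477/1600000 m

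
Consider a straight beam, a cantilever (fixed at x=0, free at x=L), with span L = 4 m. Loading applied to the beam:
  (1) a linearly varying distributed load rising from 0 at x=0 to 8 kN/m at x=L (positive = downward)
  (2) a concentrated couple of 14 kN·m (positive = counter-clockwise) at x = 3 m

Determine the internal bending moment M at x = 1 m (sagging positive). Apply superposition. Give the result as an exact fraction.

M(1) = -13 kN·m

Load 1 — triangular load w₀=8 kN/m (0→w₀ over full span):
  M_1 = w₀Lx/2 - w₀L²/3 - w₀x³/(6L) = 8·4·1/2 - 8·4²/3 - 8·1³/(6·4) = -27 kN·m
Load 2 — applied couple M₀=14 kN·m at a=3 m (b=L-a=1):
  M_2 = M₀  [x≤a] = 14 = 14 kN·m
Superposition: M = Σ M_i = -13 kN·m ≈ -13.000000 kN·m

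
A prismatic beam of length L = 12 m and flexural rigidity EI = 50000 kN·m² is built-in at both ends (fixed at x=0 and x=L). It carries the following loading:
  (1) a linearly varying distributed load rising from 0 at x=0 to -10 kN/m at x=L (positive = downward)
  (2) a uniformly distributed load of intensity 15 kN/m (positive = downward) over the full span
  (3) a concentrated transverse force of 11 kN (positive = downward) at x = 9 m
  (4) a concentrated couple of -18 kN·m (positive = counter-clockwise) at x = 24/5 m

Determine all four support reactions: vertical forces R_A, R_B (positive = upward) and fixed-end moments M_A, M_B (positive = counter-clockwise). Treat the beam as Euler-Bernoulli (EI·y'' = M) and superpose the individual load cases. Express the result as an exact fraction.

Load 1 — triangular load w₀=-10 kN/m (0→w₀ over full span):
  R_A = 3w₀L/20 = 3·(-10)·12/20 = -18 kN
  M_A = w₀L²/30 = (-10)·12²/30 = -48 kN·m
  R_B = 7w₀L/20 = 7·(-10)·12/20 = -42 kN
  M_B = -w₀L²/20 = -(-10)·12²/20 = 72 kN·m
Load 2 — uniform load w=15 kN/m over full span:
  R_A = wL/2 = 15·12/2 = 90 kN
  M_A = wL²/12 = 15·12²/12 = 180 kN·m
  R_B = wL/2 = 15·12/2 = 90 kN
  M_B = -wL²/12 = -15·12²/12 = -180 kN·m
Load 3 — point force P=11 kN at a=9 m (b=L-a=3):
  R_A = Pb²(3a+b)/L³ = 11·3²·(3·9+3)/12³ = 55/32 kN
  M_A = Pab²/L² = 11·9·3²/12² = 99/16 kN·m
  R_B = Pa²(a+3b)/L³ = 11·9²·(9+3·3)/12³ = 297/32 kN
  M_B = -Pa²b/L² = -11·9²·3/12² = -297/16 kN·m
Load 4 — applied couple M₀=-18 kN·m at a=24/5 m (b=L-a=36/5):
  R_A = 6M₀ab/L³ = 6·(-18)·(24/5)·(36/5)/12³ = -54/25 kN
  M_A = M₀b(2a-b)/L² = (-18)·(36/5)·(2·(24/5)-(36/5))/12² = -54/25 kN·m
  R_B = -6M₀ab/L³ = -6·(-18)·(24/5)·(36/5)/12³ = 54/25 kN
  M_B = M₀a(2b-a)/L² = (-18)·(24/5)·(2·(36/5)-(24/5))/12² = -144/25 kN·m
Superposition: R_A = 57247/800 kN, M_A = 54411/400 kN·m, R_B = 47553/800 kN, M_B = -52929/400 kN·m

R_A = 57247/800 kN, M_A = 54411/400 kN·m, R_B = 47553/800 kN, M_B = -52929/400 kN·m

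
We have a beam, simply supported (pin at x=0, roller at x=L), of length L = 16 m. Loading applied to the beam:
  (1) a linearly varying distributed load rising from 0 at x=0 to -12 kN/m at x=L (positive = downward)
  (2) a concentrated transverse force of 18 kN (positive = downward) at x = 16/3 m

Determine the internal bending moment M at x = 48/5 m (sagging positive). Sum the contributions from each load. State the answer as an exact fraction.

M(48/5) = -19776/125 kN·m

Load 1 — triangular load w₀=-12 kN/m (0→w₀ over full span):
  M_1 = w₀Lx/6 - w₀x³/(6L) = (-12)·16·(48/5)/6 - (-12)·(48/5)³/(6·16) = -24576/125 kN·m
Load 2 — point force P=18 kN at a=16/3 m (b=L-a=32/3):
  M_2 = Pa(L-x)/L  [x>a] = 18·(16/3)·(16-(48/5))/16 = 192/5 kN·m
Superposition: M = Σ M_i = -19776/125 kN·m ≈ -158.208000 kN·m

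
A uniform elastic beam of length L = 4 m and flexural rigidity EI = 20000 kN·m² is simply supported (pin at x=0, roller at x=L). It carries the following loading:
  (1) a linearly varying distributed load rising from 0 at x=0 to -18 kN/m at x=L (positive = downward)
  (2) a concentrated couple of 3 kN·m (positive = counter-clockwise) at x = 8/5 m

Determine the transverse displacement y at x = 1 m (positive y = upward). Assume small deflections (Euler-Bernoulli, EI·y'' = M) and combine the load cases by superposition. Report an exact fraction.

Load 1 — triangular load w₀=-18 kN/m (0→w₀ over full span):
  y_1 = -w₀x(7L⁴-10L²x²+3x⁴)/(360LEI) = -(-18)·1·(7·4⁴-10·4²·1²+3·1⁴)/(360·4·20000) = 327/320000 m
Load 2 — applied couple M₀=3 kN·m at a=8/5 m (b=L-a=12/5):
  y_2 = (M₀x³/(6L)+C₁x)/EI  [x≤a] with C₁=M₀(3b²-L²)/(6L)=4/25 = (3·1³/(6·4)+(4/25)·1)/20000 = 57/4000000 m
Superposition: y = Σ y_i = 8289/8000000 m ≈ 0.001036 m

y(1) = 8289/8000000 m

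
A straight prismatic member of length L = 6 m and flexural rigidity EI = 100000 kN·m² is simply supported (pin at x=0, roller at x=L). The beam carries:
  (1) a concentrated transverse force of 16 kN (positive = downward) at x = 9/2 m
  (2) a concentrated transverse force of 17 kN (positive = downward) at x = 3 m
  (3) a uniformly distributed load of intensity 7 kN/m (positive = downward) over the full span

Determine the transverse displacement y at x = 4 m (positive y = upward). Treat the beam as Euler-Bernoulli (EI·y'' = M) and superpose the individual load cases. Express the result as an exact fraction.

Load 1 — point force P=16 kN at a=9/2 m (b=L-a=3/2):
  y_1 = -Pbx(L²-b²-x²)/(6LEI)  [x≤a] = -16·(3/2)·4·(6²-(3/2)²-4²)/(6·6·100000) = -71/150000 m
Load 2 — point force P=17 kN at a=3 m (b=L-a=3):
  y_2 = -Pa(L-x)(2Lx-a²-x²)/(6LEI)  [x>a] = -17·3·(6-4)·(2·6·4-3²-4²)/(6·6·100000) = -391/600000 m
Load 3 — uniform load w=7 kN/m over full span:
  y_3 = -wx(L³-2Lx²+x³)/(24EI) = -7·4·(6³-2·6·4²+4³)/(24·100000) = -77/75000 m
Superposition: y = Σ y_i = -1291/600000 m ≈ -0.002152 m

y(4) = -1291/600000 m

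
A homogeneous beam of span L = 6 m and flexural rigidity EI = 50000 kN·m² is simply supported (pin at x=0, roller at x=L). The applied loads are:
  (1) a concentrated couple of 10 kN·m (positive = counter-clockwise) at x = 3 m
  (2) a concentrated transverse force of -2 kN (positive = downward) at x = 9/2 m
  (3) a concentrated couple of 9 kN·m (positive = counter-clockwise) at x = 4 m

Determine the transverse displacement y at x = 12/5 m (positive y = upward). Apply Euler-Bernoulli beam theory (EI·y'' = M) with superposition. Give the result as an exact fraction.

Load 1 — applied couple M₀=10 kN·m at a=3 m (b=L-a=3):
  y_1 = (M₀x³/(6L)+C₁x)/EI  [x≤a] with C₁=M₀(3b²-L²)/(6L)=-5/2 = (10·(12/5)³/(6·6)+(-5/2)·(12/5))/50000 = -27/625000 m
Load 2 — point force P=-2 kN at a=9/2 m (b=L-a=3/2):
  y_2 = -Pbx(L²-b²-x²)/(6LEI)  [x≤a] = -(-2)·(3/2)·(12/5)·(6²-(3/2)²-(12/5)²)/(6·6·50000) = 2799/25000000 m
Load 3 — applied couple M₀=9 kN·m at a=4 m (b=L-a=2):
  y_3 = (M₀x³/(6L)+C₁x)/EI  [x≤a] with C₁=M₀(3b²-L²)/(6L)=-6 = (9·(12/5)³/(6·6)+(-6)·(12/5))/50000 = -171/781250 m
Superposition: y = Σ y_i = -3753/25000000 m ≈ -0.000150 m

y(12/5) = -3753/25000000 m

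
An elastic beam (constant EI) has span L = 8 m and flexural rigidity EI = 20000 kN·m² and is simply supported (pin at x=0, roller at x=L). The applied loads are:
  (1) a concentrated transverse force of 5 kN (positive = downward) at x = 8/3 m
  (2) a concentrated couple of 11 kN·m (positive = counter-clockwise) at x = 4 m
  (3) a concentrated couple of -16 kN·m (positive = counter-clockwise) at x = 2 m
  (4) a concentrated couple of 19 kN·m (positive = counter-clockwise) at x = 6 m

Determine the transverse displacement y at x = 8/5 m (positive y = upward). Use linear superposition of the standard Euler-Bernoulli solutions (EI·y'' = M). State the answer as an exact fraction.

Load 1 — point force P=5 kN at a=8/3 m (b=L-a=16/3):
  y_1 = -Pbx(L²-b²-x²)/(6LEI)  [x≤a] = -5·(16/3)·(8/5)·(8²-(16/3)²-(8/5)²)/(6·8·20000) = -1856/1265625 m
Load 2 — applied couple M₀=11 kN·m at a=4 m (b=L-a=4):
  y_2 = (M₀x³/(6L)+C₁x)/EI  [x≤a] with C₁=M₀(3b²-L²)/(6L)=-11/3 = (11·(8/5)³/(6·8)+(-11/3)·(8/5))/20000 = -77/312500 m
Load 3 — applied couple M₀=-16 kN·m at a=2 m (b=L-a=6):
  y_3 = (M₀x³/(6L)+C₁x)/EI  [x≤a] with C₁=M₀(3b²-L²)/(6L)=-44/3 = ((-16)·(8/5)³/(6·8)+(-44/3)·(8/5))/20000 = -97/78125 m
Load 4 — applied couple M₀=19 kN·m at a=6 m (b=L-a=2):
  y_4 = (M₀x³/(6L)+C₁x)/EI  [x≤a] with C₁=M₀(3b²-L²)/(6L)=-247/12 = (19·(8/5)³/(6·8)+(-247/12)·(8/5))/20000 = -1957/1250000 m
Superposition: y = Σ y_i = -457657/101250000 m ≈ -0.004520 m

y(8/5) = -457657/101250000 m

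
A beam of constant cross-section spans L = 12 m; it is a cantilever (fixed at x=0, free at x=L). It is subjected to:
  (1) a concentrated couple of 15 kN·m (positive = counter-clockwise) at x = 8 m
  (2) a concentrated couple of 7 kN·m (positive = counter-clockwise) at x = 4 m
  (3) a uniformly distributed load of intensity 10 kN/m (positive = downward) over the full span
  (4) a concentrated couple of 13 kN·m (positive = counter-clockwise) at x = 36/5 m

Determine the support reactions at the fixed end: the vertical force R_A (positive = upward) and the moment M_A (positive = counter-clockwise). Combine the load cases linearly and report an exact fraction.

Load 1 — applied couple M₀=15 kN·m at a=8 m (b=L-a=4):
  R_A = 0 kN
  M_A = -M₀ = -15 kN·m
Load 2 — applied couple M₀=7 kN·m at a=4 m (b=L-a=8):
  R_A = 0 kN
  M_A = -M₀ = -7 kN·m
Load 3 — uniform load w=10 kN/m over full span:
  R_A = wL = 10·12 = 120 kN
  M_A = wL²/2 = 10·12²/2 = 720 kN·m
Load 4 — applied couple M₀=13 kN·m at a=36/5 m (b=L-a=24/5):
  R_A = 0 kN
  M_A = -M₀ = -13 kN·m
Superposition: R_A = 120 kN, M_A = 685 kN·m

R_A = 120 kN, M_A = 685 kN·m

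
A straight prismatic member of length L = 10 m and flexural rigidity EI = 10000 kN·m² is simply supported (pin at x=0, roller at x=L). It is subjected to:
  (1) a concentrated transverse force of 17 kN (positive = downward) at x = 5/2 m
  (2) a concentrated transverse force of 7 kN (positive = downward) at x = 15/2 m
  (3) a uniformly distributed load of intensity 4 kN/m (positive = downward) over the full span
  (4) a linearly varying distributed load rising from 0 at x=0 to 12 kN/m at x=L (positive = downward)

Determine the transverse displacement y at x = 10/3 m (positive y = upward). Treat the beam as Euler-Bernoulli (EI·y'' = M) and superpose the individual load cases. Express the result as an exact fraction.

Load 1 — point force P=17 kN at a=5/2 m (b=L-a=15/2):
  y_1 = -Pa(L-x)(2Lx-a²-x²)/(6LEI)  [x>a] = -17·(5/2)·(10-(10/3))·(2·10·(10/3)-(5/2)²-(10/3)²)/(6·10·10000) = -1207/51840 m
Load 2 — point force P=7 kN at a=15/2 m (b=L-a=5/2):
  y_2 = -Pbx(L²-b²-x²)/(6LEI)  [x≤a] = -7·(5/2)·(10/3)·(10²-(5/2)²-(10/3)²)/(6·10·10000) = -833/103680 m
Load 3 — uniform load w=4 kN/m over full span:
  y_3 = -wx(L³-2Lx²+x³)/(24EI) = -4·(10/3)·(10³-2·10·(10/3)²+(10/3)³)/(24·10000) = -11/243 m
Load 4 — triangular load w₀=12 kN/m (0→w₀ over full span):
  y_4 = -w₀x(7L⁴-10L²x²+3x⁴)/(360LEI) = -12·(10/3)·(7·10⁴-10·10²·(10/3)²+3·(10/3)⁴)/(360·10·10000) = -16/243 m
Superposition: y = Σ y_i = -14767/103680 m ≈ -0.142429 m

y(10/3) = -14767/103680 m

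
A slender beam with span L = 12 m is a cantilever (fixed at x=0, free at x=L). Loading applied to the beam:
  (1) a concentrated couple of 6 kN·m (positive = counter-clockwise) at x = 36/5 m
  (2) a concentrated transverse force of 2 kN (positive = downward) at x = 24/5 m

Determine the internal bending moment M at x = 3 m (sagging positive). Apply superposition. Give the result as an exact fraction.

M(3) = 12/5 kN·m

Load 1 — applied couple M₀=6 kN·m at a=36/5 m (b=L-a=24/5):
  M_1 = M₀  [x≤a] = 6 = 6 kN·m
Load 2 — point force P=2 kN at a=24/5 m (b=L-a=36/5):
  M_2 = -P(a-x)  [x≤a] = -2·((24/5)-3) = -18/5 kN·m
Superposition: M = Σ M_i = 12/5 kN·m ≈ 2.400000 kN·m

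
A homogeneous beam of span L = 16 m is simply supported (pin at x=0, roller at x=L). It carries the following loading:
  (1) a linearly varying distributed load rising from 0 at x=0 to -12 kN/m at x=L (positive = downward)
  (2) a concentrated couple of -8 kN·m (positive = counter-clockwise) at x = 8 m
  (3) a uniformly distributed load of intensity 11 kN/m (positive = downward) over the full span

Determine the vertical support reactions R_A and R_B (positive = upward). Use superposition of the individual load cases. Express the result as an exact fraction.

R_A = 111/2 kN, R_B = 49/2 kN

Load 1 — triangular load w₀=-12 kN/m (0→w₀ over full span):
  R_A = w₀L/6 = (-12)·16/6 = -32 kN
  R_B = w₀L/3 = (-12)·16/3 = -64 kN
Load 2 — applied couple M₀=-8 kN·m at a=8 m (b=L-a=8):
  R_A = M₀/L = (-8)/16 = -1/2 kN
  R_B = -M₀/L = -(-8)/16 = 1/2 kN
Load 3 — uniform load w=11 kN/m over full span:
  R_A = wL/2 = 11·16/2 = 88 kN
  R_B = wL/2 = 11·16/2 = 88 kN
Superposition: R_A = 111/2 kN, R_B = 49/2 kN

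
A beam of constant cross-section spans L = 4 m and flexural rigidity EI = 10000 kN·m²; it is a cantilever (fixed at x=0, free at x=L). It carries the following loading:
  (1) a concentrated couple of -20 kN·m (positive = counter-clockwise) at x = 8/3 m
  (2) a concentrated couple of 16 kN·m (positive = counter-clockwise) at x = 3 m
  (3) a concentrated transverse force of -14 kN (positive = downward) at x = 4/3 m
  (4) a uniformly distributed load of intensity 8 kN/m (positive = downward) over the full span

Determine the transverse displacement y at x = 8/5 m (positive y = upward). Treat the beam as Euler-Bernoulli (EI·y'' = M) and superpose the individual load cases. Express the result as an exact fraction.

Load 1 — applied couple M₀=-20 kN·m at a=8/3 m (b=L-a=4/3):
  y_1 = M₀x²/(2EI)  [x≤a] = (-20)·(8/5)²/(2·10000) = -8/3125 m
Load 2 — applied couple M₀=16 kN·m at a=3 m (b=L-a=1):
  y_2 = M₀x²/(2EI)  [x≤a] = 16·(8/5)²/(2·10000) = 32/15625 m
Load 3 — point force P=-14 kN at a=4/3 m (b=L-a=8/3):
  y_3 = -Pa²(3x-a)/(6EI)  [x>a] = -(-14)·(4/3)²·(3·(8/5)-(4/3))/(6·10000) = 364/253125 m
Load 4 — uniform load w=8 kN/m over full span:
  y_4 = -wx²(x²-4Lx+6L²)/(24EI) = -8·(8/5)²·((8/5)²-4·4·(8/5)+6·4²)/(24·10000) = -2432/390625 m
Superposition: y = Σ y_i = -167692/31640625 m ≈ -0.005300 m

y(8/5) = -167692/31640625 m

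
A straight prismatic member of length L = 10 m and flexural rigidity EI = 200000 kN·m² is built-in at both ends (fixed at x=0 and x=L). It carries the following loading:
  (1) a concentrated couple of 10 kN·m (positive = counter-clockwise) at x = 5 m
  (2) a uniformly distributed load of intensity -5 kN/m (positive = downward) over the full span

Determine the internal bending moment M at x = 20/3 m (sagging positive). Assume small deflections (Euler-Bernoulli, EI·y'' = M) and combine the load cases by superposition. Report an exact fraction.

M(20/3) = -295/18 kN·m

Load 1 — applied couple M₀=10 kN·m at a=5 m (b=L-a=5):
  M_1 = R_Ax - M_A - M₀  [x>a] with R_A=3/2, M_A=5/2 = (3/2)·(20/3) - (5/2) - 10 = -5/2 kN·m
Load 2 — uniform load w=-5 kN/m over full span:
  M_2 = wLx/2 - wL²/12 - wx²/2 = (-5)·10·(20/3)/2 - (-5)·10²/12 - (-5)·(20/3)²/2 = -125/9 kN·m
Superposition: M = Σ M_i = -295/18 kN·m ≈ -16.388889 kN·m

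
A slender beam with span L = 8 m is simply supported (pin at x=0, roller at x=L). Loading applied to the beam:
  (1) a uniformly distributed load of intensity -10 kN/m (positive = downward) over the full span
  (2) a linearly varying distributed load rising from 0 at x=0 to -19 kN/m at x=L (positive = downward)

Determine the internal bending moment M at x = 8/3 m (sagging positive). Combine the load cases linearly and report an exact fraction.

M(8/3) = -10624/81 kN·m

Load 1 — uniform load w=-10 kN/m over full span:
  M_1 = wx(L-x)/2 = (-10)·(8/3)·(8-(8/3))/2 = -640/9 kN·m
Load 2 — triangular load w₀=-19 kN/m (0→w₀ over full span):
  M_2 = w₀Lx/6 - w₀x³/(6L) = (-19)·8·(8/3)/6 - (-19)·(8/3)³/(6·8) = -4864/81 kN·m
Superposition: M = Σ M_i = -10624/81 kN·m ≈ -131.160494 kN·m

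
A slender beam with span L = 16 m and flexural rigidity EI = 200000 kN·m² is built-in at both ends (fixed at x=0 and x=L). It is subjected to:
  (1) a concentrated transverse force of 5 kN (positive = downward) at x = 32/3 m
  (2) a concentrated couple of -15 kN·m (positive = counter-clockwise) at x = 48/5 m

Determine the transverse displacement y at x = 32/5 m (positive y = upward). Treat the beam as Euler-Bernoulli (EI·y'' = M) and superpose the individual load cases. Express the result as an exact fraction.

y(32/5) = -20096/158203125 m

Load 1 — point force P=5 kN at a=32/3 m (b=L-a=16/3):
  y_1 = -Pb²x²(3aL-(3a+b)x)/(6L³EI)  [x≤a] = -5·(16/3)²·(32/5)²·(3·(32/3)·16-(3·(32/3)+(16/3))·(32/5))/(6·16³·200000) = -2048/6328125 m
Load 2 — applied couple M₀=-15 kN·m at a=48/5 m (b=L-a=32/5):
  y_2 = (R_Ax³/6 - M_Ax²/2)/EI  [x≤a] with R_A=-27/20, M_A=-24/5 = ((-27/20)·(32/5)³/6 - (-24/5)·(32/5)²/2)/200000 = 384/1953125 m
Superposition: y = Σ y_i = -20096/158203125 m ≈ -0.000127 m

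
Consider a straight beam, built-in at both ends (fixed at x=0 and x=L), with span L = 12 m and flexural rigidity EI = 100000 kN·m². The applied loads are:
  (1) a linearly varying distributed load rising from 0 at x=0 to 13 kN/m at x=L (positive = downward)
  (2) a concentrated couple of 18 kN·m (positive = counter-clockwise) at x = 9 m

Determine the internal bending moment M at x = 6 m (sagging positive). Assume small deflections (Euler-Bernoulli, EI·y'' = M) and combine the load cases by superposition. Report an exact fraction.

M(6) = 87/2 kN·m

Load 1 — triangular load w₀=13 kN/m (0→w₀ over full span):
  M_1 = 3w₀Lx/20 - w₀L²/30 - w₀x³/(6L) = 3·13·12·6/20 - 13·12²/30 - 13·6³/(6·12) = 39 kN·m
Load 2 — applied couple M₀=18 kN·m at a=9 m (b=L-a=3):
  M_2 = R_Ax - M_A  [x≤a] with R_A=27/16, M_A=45/8 = (27/16)·6 - (45/8) = 9/2 kN·m
Superposition: M = Σ M_i = 87/2 kN·m ≈ 43.500000 kN·m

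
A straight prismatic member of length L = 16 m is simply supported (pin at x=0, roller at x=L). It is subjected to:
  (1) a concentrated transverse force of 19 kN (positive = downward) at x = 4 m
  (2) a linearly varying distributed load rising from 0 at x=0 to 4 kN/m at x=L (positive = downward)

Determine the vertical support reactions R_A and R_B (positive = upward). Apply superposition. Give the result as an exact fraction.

Load 1 — point force P=19 kN at a=4 m (b=L-a=12):
  R_A = Pb/L = 19·12/16 = 57/4 kN
  R_B = Pa/L = 19·4/16 = 19/4 kN
Load 2 — triangular load w₀=4 kN/m (0→w₀ over full span):
  R_A = w₀L/6 = 4·16/6 = 32/3 kN
  R_B = w₀L/3 = 4·16/3 = 64/3 kN
Superposition: R_A = 299/12 kN, R_B = 313/12 kN

R_A = 299/12 kN, R_B = 313/12 kN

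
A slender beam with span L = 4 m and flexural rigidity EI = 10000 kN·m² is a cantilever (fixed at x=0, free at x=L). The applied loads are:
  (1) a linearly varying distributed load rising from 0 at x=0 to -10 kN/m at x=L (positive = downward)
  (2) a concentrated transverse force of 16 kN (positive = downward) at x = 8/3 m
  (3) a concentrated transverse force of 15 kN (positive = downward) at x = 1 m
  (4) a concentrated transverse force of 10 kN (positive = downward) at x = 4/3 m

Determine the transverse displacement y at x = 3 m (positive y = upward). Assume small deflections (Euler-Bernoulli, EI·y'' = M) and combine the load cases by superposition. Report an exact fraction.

y(3) = -3349/4320000 m

Load 1 — triangular load w₀=-10 kN/m (0→w₀ over full span):
  y_1 = (w₀Lx³/12-w₀L²x²/6-w₀x⁵/(120L))/EI = ((-10)·4·3³/12-(-10)·4²·3²/6-(-10)·3⁵/(120·4))/10000 = 2481/160000 m
Load 2 — point force P=16 kN at a=8/3 m (b=L-a=4/3):
  y_2 = -Pa²(3x-a)/(6EI)  [x>a] = -16·(8/3)²·(3·3-(8/3))/(6·10000) = -608/50625 m
Load 3 — point force P=15 kN at a=1 m (b=L-a=3):
  y_3 = -Pa²(3x-a)/(6EI)  [x>a] = -15·1²·(3·3-1)/(6·10000) = -1/500 m
Load 4 — point force P=10 kN at a=4/3 m (b=L-a=8/3):
  y_4 = -Pa²(3x-a)/(6EI)  [x>a] = -10·(4/3)²·(3·3-(4/3))/(6·10000) = -23/10125 m
Superposition: y = Σ y_i = -3349/4320000 m ≈ -0.000775 m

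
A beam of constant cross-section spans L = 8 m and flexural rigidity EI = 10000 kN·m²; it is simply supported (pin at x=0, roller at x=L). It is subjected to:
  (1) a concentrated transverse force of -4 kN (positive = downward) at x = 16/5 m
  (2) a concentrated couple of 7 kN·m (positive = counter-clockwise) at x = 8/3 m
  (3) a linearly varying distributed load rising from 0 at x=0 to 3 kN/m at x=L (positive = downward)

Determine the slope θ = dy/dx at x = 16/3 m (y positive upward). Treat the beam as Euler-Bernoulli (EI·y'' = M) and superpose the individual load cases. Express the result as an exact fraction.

Load 1 — point force P=-4 kN at a=16/5 m (b=L-a=24/5):
  θ_1 = -Pa(2L²-6Lx+3x²+a²)/(6LEI)  [x>a] = -(-4)·(16/5)·(2·8²-6·8·(16/3)+3·(16/3)²+(16/5)²)/(6·8·10000) = -608/703125 rad
Load 2 — applied couple M₀=7 kN·m at a=8/3 m (b=L-a=16/3):
  θ_2 = (M₀x²/(2L)-M₀(x-a)+C₁)/EI  [x>a] with C₁=M₀(3b²-L²)/(6L)=28/9 = (7·(16/3)²/(2·8)-7·((16/3)-(8/3))+(28/9))/10000 = -7/22500 rad
Load 3 — triangular load w₀=3 kN/m (0→w₀ over full span):
  θ_3 = -w₀(7L⁴-30L²x²+15x⁴)/(360LEI) = -3·(7·8⁴-30·8²·(16/3)²+15·(16/3)⁴)/(360·8·10000) = 364/253125 rad
Superposition: θ = Σ θ_i = 6637/25312500 rad ≈ 0.000262 rad

θ(16/3) = 6637/25312500 rad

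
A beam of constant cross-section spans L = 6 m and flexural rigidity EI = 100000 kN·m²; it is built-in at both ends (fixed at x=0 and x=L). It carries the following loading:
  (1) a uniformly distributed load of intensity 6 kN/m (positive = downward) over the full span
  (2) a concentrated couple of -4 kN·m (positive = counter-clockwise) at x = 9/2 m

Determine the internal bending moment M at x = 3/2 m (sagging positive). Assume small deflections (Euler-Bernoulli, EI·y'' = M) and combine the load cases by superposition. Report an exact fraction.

Load 1 — uniform load w=6 kN/m over full span:
  M_1 = wLx/2 - wL²/12 - wx²/2 = 6·6·(3/2)/2 - 6·6²/12 - 6·(3/2)²/2 = 9/4 kN·m
Load 2 — applied couple M₀=-4 kN·m at a=9/2 m (b=L-a=3/2):
  M_2 = R_Ax - M_A  [x≤a] with R_A=-3/4, M_A=-5/4 = (-3/4)·(3/2) - (-5/4) = 1/8 kN·m
Superposition: M = Σ M_i = 19/8 kN·m ≈ 2.375000 kN·m

M(3/2) = 19/8 kN·m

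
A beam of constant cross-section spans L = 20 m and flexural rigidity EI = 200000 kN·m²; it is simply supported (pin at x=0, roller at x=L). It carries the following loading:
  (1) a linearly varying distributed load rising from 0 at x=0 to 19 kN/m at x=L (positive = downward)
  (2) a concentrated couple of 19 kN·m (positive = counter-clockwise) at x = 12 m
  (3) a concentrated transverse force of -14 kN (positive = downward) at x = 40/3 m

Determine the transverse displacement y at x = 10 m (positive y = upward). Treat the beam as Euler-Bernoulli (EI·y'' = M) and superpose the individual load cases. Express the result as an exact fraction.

Load 1 — triangular load w₀=19 kN/m (0→w₀ over full span):
  y_1 = -w₀x(7L⁴-10L²x²+3x⁴)/(360LEI) = -19·10·(7·20⁴-10·20²·10²+3·10⁴)/(360·20·200000) = -19/192 m
Load 2 — applied couple M₀=19 kN·m at a=12 m (b=L-a=8):
  y_2 = (M₀x³/(6L)+C₁x)/EI  [x≤a] with C₁=M₀(3b²-L²)/(6L)=-494/15 = (19·10³/(6·20)+(-494/15)·10)/200000 = -171/200000 m
Load 3 — point force P=-14 kN at a=40/3 m (b=L-a=20/3):
  y_3 = -Pbx(L²-b²-x²)/(6LEI)  [x≤a] = -(-14)·(20/3)·10·(20²-(20/3)²-10²)/(6·20·200000) = 161/16200 m
Superposition: y = Σ y_i = -181997/2025000 m ≈ -0.089875 m

y(10) = -181997/2025000 m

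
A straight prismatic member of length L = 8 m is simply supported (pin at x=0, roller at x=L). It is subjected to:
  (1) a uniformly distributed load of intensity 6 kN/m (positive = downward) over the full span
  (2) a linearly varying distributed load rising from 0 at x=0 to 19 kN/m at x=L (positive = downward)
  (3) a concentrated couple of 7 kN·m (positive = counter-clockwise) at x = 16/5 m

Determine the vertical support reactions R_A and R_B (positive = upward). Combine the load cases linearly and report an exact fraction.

R_A = 1205/24 kN, R_B = 1771/24 kN

Load 1 — uniform load w=6 kN/m over full span:
  R_A = wL/2 = 6·8/2 = 24 kN
  R_B = wL/2 = 6·8/2 = 24 kN
Load 2 — triangular load w₀=19 kN/m (0→w₀ over full span):
  R_A = w₀L/6 = 19·8/6 = 76/3 kN
  R_B = w₀L/3 = 19·8/3 = 152/3 kN
Load 3 — applied couple M₀=7 kN·m at a=16/5 m (b=L-a=24/5):
  R_A = M₀/L = 7/8 kN
  R_B = -M₀/L = -7/8 kN
Superposition: R_A = 1205/24 kN, R_B = 1771/24 kN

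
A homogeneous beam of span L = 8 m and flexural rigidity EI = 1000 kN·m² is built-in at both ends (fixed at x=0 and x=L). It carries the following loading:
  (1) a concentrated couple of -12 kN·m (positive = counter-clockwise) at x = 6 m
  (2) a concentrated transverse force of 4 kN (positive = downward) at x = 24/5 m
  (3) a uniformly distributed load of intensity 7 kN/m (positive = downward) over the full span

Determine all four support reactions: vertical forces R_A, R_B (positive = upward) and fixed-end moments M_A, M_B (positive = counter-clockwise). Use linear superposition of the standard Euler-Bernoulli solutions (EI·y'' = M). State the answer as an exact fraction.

R_A = 55441/2000 kN, M_A = 54983/1500 kN·m, R_B = 64559/2000 kN, M_B = -59537/1500 kN·m

Load 1 — applied couple M₀=-12 kN·m at a=6 m (b=L-a=2):
  R_A = 6M₀ab/L³ = 6·(-12)·6·2/8³ = -27/16 kN
  M_A = M₀b(2a-b)/L² = (-12)·2·(2·6-2)/8² = -15/4 kN·m
  R_B = -6M₀ab/L³ = -6·(-12)·6·2/8³ = 27/16 kN
  M_B = M₀a(2b-a)/L² = (-12)·6·(2·2-6)/8² = 9/4 kN·m
Load 2 — point force P=4 kN at a=24/5 m (b=L-a=16/5):
  R_A = Pb²(3a+b)/L³ = 4·(16/5)²·(3·(24/5)+(16/5))/8³ = 176/125 kN
  M_A = Pab²/L² = 4·(24/5)·(16/5)²/8² = 384/125 kN·m
  R_B = Pa²(a+3b)/L³ = 4·(24/5)²·((24/5)+3·(16/5))/8³ = 324/125 kN
  M_B = -Pa²b/L² = -4·(24/5)²·(16/5)/8² = -576/125 kN·m
Load 3 — uniform load w=7 kN/m over full span:
  R_A = wL/2 = 7·8/2 = 28 kN
  M_A = wL²/12 = 7·8²/12 = 112/3 kN·m
  R_B = wL/2 = 7·8/2 = 28 kN
  M_B = -wL²/12 = -7·8²/12 = -112/3 kN·m
Superposition: R_A = 55441/2000 kN, M_A = 54983/1500 kN·m, R_B = 64559/2000 kN, M_B = -59537/1500 kN·m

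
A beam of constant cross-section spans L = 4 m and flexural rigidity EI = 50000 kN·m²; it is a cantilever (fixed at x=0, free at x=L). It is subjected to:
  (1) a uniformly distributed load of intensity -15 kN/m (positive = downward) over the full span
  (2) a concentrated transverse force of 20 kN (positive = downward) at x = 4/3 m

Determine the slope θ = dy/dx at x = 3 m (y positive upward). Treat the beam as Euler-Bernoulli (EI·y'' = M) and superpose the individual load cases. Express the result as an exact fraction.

θ(3) = 503/180000 rad

Load 1 — uniform load w=-15 kN/m over full span:
  θ_1 = -wx(x²-3Lx+3L²)/(6EI) = -(-15)·3·(3²-3·4·3+3·4²)/(6·50000) = 63/20000 rad
Load 2 — point force P=20 kN at a=4/3 m (b=L-a=8/3):
  θ_2 = -Pa²/(2EI)  [x>a] = -20·(4/3)²/(2·50000) = -2/5625 rad
Superposition: θ = Σ θ_i = 503/180000 rad ≈ 0.002794 rad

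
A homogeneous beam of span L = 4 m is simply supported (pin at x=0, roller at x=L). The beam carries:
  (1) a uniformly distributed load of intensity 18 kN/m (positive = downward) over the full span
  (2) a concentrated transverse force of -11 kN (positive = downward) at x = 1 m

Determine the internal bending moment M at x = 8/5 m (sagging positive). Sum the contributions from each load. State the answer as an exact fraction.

M(8/5) = 699/25 kN·m

Load 1 — uniform load w=18 kN/m over full span:
  M_1 = wx(L-x)/2 = 18·(8/5)·(4-(8/5))/2 = 864/25 kN·m
Load 2 — point force P=-11 kN at a=1 m (b=L-a=3):
  M_2 = Pa(L-x)/L  [x>a] = (-11)·1·(4-(8/5))/4 = -33/5 kN·m
Superposition: M = Σ M_i = 699/25 kN·m ≈ 27.960000 kN·m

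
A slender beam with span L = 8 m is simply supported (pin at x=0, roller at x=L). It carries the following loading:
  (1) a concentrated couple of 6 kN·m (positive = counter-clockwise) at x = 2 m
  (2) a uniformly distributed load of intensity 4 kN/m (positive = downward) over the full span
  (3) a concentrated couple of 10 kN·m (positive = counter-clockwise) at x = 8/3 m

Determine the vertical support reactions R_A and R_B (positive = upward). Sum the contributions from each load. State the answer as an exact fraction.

R_A = 18 kN, R_B = 14 kN

Load 1 — applied couple M₀=6 kN·m at a=2 m (b=L-a=6):
  R_A = M₀/L = 6/8 = 3/4 kN
  R_B = -M₀/L = -6/8 = -3/4 kN
Load 2 — uniform load w=4 kN/m over full span:
  R_A = wL/2 = 4·8/2 = 16 kN
  R_B = wL/2 = 4·8/2 = 16 kN
Load 3 — applied couple M₀=10 kN·m at a=8/3 m (b=L-a=16/3):
  R_A = M₀/L = 10/8 = 5/4 kN
  R_B = -M₀/L = -10/8 = -5/4 kN
Superposition: R_A = 18 kN, R_B = 14 kN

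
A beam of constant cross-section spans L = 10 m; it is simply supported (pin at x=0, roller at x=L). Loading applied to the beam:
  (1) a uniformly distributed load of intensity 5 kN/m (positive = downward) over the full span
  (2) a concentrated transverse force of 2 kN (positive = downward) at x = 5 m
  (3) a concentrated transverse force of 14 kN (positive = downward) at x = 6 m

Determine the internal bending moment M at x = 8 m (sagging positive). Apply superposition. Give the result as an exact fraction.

Load 1 — uniform load w=5 kN/m over full span:
  M_1 = wx(L-x)/2 = 5·8·(10-8)/2 = 40 kN·m
Load 2 — point force P=2 kN at a=5 m (b=L-a=5):
  M_2 = Pa(L-x)/L  [x>a] = 2·5·(10-8)/10 = 2 kN·m
Load 3 — point force P=14 kN at a=6 m (b=L-a=4):
  M_3 = Pa(L-x)/L  [x>a] = 14·6·(10-8)/10 = 84/5 kN·m
Superposition: M = Σ M_i = 294/5 kN·m ≈ 58.800000 kN·m

M(8) = 294/5 kN·m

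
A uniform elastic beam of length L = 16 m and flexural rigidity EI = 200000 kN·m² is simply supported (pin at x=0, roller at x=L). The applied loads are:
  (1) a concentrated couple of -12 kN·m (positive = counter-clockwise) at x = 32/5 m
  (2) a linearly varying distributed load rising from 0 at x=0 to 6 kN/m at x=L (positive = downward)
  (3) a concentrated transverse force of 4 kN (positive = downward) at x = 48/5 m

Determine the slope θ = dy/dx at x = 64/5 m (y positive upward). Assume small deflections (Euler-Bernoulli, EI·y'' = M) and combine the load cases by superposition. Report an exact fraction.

Load 1 — applied couple M₀=-12 kN·m at a=32/5 m (b=L-a=48/5):
  θ_1 = (M₀x²/(2L)-M₀(x-a)+C₁)/EI  [x>a] with C₁=M₀(3b²-L²)/(6L)=-64/25 = ((-12)·(64/5)²/(2·16)-(-12)·((64/5)-(32/5))+(-64/25))/200000 = 1/15625 rad
Load 2 — triangular load w₀=6 kN/m (0→w₀ over full span):
  θ_2 = -w₀(7L⁴-30L²x²+15x⁴)/(360LEI) = -6·(7·16⁴-30·16²·(64/5)²+15·(64/5)⁴)/(360·16·200000) = 12112/5859375 rad
Load 3 — point force P=4 kN at a=48/5 m (b=L-a=32/5):
  θ_3 = -Pa(2L²-6Lx+3x²+a²)/(6LEI)  [x>a] = -4·(48/5)·(2·16²-6·16·(64/5)+3·(64/5)²+(48/5)²)/(6·16·200000) = 104/390625 rad
Superposition: θ = Σ θ_i = 14047/5859375 rad ≈ 0.002397 rad

θ(64/5) = 14047/5859375 rad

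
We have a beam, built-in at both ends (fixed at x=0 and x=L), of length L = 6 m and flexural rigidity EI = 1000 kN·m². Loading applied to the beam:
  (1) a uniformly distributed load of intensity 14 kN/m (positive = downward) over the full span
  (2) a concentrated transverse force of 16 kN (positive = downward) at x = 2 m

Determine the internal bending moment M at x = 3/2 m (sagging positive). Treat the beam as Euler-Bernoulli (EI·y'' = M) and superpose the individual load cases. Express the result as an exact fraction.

Load 1 — uniform load w=14 kN/m over full span:
  M_1 = wLx/2 - wL²/12 - wx²/2 = 14·6·(3/2)/2 - 14·6²/12 - 14·(3/2)²/2 = 21/4 kN·m
Load 2 — point force P=16 kN at a=2 m (b=L-a=4):
  M_2 = Pb²(3a+b)x/L³ - Pab²/L²  [x≤a] = 16·4²·(3·2+4)·(3/2)/6³ - 16·2·4²/6² = 32/9 kN·m
Superposition: M = Σ M_i = 317/36 kN·m ≈ 8.805556 kN·m

M(3/2) = 317/36 kN·m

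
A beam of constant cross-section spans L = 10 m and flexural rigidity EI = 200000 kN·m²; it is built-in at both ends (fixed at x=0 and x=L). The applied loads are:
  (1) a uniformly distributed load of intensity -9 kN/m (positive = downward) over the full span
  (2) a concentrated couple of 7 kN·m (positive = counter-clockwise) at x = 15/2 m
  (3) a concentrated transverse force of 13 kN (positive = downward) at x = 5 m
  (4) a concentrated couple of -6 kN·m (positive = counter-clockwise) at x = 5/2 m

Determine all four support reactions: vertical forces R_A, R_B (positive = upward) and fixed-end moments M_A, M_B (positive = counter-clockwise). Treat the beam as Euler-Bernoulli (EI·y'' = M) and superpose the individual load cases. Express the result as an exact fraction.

Load 1 — uniform load w=-9 kN/m over full span:
  R_A = wL/2 = (-9)·10/2 = -45 kN
  M_A = wL²/12 = (-9)·10²/12 = -75 kN·m
  R_B = wL/2 = (-9)·10/2 = -45 kN
  M_B = -wL²/12 = -(-9)·10²/12 = 75 kN·m
Load 2 — applied couple M₀=7 kN·m at a=15/2 m (b=L-a=5/2):
  R_A = 6M₀ab/L³ = 6·7·(15/2)·(5/2)/10³ = 63/80 kN
  M_A = M₀b(2a-b)/L² = 7·(5/2)·(2·(15/2)-(5/2))/10² = 35/16 kN·m
  R_B = -6M₀ab/L³ = -6·7·(15/2)·(5/2)/10³ = -63/80 kN
  M_B = M₀a(2b-a)/L² = 7·(15/2)·(2·(5/2)-(15/2))/10² = -21/16 kN·m
Load 3 — point force P=13 kN at a=5 m (b=L-a=5):
  R_A = Pb²(3a+b)/L³ = 13·5²·(3·5+5)/10³ = 13/2 kN
  M_A = Pab²/L² = 13·5·5²/10² = 65/4 kN·m
  R_B = Pa²(a+3b)/L³ = 13·5²·(5+3·5)/10³ = 13/2 kN
  M_B = -Pa²b/L² = -13·5²·5/10² = -65/4 kN·m
Load 4 — applied couple M₀=-6 kN·m at a=5/2 m (b=L-a=15/2):
  R_A = 6M₀ab/L³ = 6·(-6)·(5/2)·(15/2)/10³ = -27/40 kN
  M_A = M₀b(2a-b)/L² = (-6)·(15/2)·(2·(5/2)-(15/2))/10² = 9/8 kN·m
  R_B = -6M₀ab/L³ = -6·(-6)·(5/2)·(15/2)/10³ = 27/40 kN
  M_B = M₀a(2b-a)/L² = (-6)·(5/2)·(2·(15/2)-(5/2))/10² = -15/8 kN·m
Superposition: R_A = -3071/80 kN, M_A = -887/16 kN·m, R_B = -3089/80 kN, M_B = 889/16 kN·m

R_A = -3071/80 kN, M_A = -887/16 kN·m, R_B = -3089/80 kN, M_B = 889/16 kN·m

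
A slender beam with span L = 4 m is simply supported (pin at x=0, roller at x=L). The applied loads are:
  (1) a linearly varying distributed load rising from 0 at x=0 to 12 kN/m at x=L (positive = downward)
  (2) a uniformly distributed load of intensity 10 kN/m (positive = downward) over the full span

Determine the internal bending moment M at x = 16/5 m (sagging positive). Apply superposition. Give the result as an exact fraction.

M(16/5) = 2752/125 kN·m

Load 1 — triangular load w₀=12 kN/m (0→w₀ over full span):
  M_1 = w₀Lx/6 - w₀x³/(6L) = 12·4·(16/5)/6 - 12·(16/5)³/(6·4) = 1152/125 kN·m
Load 2 — uniform load w=10 kN/m over full span:
  M_2 = wx(L-x)/2 = 10·(16/5)·(4-(16/5))/2 = 64/5 kN·m
Superposition: M = Σ M_i = 2752/125 kN·m ≈ 22.016000 kN·m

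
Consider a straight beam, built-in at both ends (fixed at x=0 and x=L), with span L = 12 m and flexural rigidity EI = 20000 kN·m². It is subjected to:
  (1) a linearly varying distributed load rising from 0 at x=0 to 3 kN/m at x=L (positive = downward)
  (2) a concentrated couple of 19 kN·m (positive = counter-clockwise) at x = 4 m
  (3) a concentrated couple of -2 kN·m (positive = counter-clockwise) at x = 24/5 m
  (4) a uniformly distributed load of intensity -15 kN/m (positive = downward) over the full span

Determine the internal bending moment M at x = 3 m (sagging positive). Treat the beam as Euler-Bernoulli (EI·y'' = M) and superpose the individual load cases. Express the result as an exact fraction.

M(3) = -9583/600 kN·m

Load 1 — triangular load w₀=3 kN/m (0→w₀ over full span):
  M_1 = 3w₀Lx/20 - w₀L²/30 - w₀x³/(6L) = 3·3·12·3/20 - 3·12²/30 - 3·3³/(6·12) = 27/40 kN·m
Load 2 — applied couple M₀=19 kN·m at a=4 m (b=L-a=8):
  M_2 = R_Ax - M_A  [x≤a] with R_A=19/9, M_A=0 = (19/9)·3 - 0 = 19/3 kN·m
Load 3 — applied couple M₀=-2 kN·m at a=24/5 m (b=L-a=36/5):
  M_3 = R_Ax - M_A  [x≤a] with R_A=-6/25, M_A=-6/25 = (-6/25)·3 - (-6/25) = -12/25 kN·m
Load 4 — uniform load w=-15 kN/m over full span:
  M_4 = wLx/2 - wL²/12 - wx²/2 = (-15)·12·3/2 - (-15)·12²/12 - (-15)·3²/2 = -45/2 kN·m
Superposition: M = Σ M_i = -9583/600 kN·m ≈ -15.971667 kN·m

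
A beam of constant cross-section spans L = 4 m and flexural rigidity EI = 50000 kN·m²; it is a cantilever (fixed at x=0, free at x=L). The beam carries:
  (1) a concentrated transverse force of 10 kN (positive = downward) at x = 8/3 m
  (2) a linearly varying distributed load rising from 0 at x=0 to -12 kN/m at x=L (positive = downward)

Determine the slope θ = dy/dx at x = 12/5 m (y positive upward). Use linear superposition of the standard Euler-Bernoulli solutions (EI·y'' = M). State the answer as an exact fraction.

θ(12/5) = 2087/1953125 rad

Load 1 — point force P=10 kN at a=8/3 m (b=L-a=4/3):
  θ_1 = -Px(2a-x)/(2EI)  [x≤a] = -10·(12/5)·(2·(8/3)-(12/5))/(2·50000) = -11/15625 rad
Load 2 — triangular load w₀=-12 kN/m (0→w₀ over full span):
  θ_2 = (w₀Lx²/4-w₀L²x/3-w₀x⁴/(24L))/EI = ((-12)·4·(12/5)²/4-(-12)·4²·(12/5)/3-(-12)·(12/5)⁴/(24·4))/50000 = 3462/1953125 rad
Superposition: θ = Σ θ_i = 2087/1953125 rad ≈ 0.001069 rad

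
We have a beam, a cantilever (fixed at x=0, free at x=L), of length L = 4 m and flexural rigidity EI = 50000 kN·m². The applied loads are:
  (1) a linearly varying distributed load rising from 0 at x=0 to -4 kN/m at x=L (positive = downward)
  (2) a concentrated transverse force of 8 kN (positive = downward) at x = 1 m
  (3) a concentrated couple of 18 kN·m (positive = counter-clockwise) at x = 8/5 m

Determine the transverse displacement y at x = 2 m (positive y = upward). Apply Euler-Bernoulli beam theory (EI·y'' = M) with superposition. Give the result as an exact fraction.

y(2) = 94/78125 m

Load 1 — triangular load w₀=-4 kN/m (0→w₀ over full span):
  y_1 = (w₀Lx³/12-w₀L²x²/6-w₀x⁵/(120L))/EI = ((-4)·4·2³/12-(-4)·4²·2²/6-(-4)·2⁵/(120·4))/50000 = 121/187500 m
Load 2 — point force P=8 kN at a=1 m (b=L-a=3):
  y_2 = -Pa²(3x-a)/(6EI)  [x>a] = -8·1²·(3·2-1)/(6·50000) = -1/7500 m
Load 3 — applied couple M₀=18 kN·m at a=8/5 m (b=L-a=12/5):
  y_3 = M₀a(2x-a)/(2EI)  [x>a] = 18·(8/5)·(2·2-(8/5))/(2·50000) = 54/78125 m
Superposition: y = Σ y_i = 94/78125 m ≈ 0.001203 m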